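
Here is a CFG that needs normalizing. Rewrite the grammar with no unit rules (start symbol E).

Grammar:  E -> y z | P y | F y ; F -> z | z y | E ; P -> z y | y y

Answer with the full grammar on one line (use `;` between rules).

Unit pairs: F ⇒* {E}.
For each unit pair (A, B), copy every non-unit production of B to A, then drop all unit productions.

E -> y z | P y | F y; F -> y z | P y | F y | z | z y; P -> z y | y y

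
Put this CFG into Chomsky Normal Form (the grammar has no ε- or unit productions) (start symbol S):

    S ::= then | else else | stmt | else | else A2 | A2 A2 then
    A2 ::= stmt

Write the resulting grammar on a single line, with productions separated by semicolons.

Introduce a nonterminal for each terminal appearing in a rule of length ≥ 2: X1 → else, X2 → then.
Binarize each right-hand side of length ≥ 3 by chaining fresh nonterminals (Y1, Y2, …): affected rules were S → A2 A2 X2.

S ::= then | X1 X1 | stmt | else | X1 A2 | A2 Y1; A2 ::= stmt; X1 ::= else; X2 ::= then; Y1 ::= A2 X2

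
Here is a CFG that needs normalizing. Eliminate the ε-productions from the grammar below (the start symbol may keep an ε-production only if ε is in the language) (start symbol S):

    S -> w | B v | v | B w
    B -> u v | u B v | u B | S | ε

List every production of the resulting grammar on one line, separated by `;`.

S -> w | B v | v | B w; B -> u v | u B v | u B | u | S

Nullable nonterminals: {B}.
ε ∉ L(G), so no ε-production is kept.
Add the nullable-subset variants: S → B v gives B v | v. B → u B gives u B | u.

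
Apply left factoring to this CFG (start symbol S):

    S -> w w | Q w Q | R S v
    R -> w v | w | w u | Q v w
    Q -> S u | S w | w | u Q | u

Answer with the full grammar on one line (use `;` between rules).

S -> w w | Q w Q | R S v; R -> Q v w | w R'; Q -> w | S Q' | u Q''; R' -> v | ε | u; Q' -> u | w; Q'' -> Q | ε

R has alternatives sharing prefix 'w': factor to R → w R' with R' → v | ε | u.
Q has alternatives sharing prefix 'S': factor to Q → S Q' with Q' → u | w.
Q has alternatives sharing prefix 'u': factor to Q → u Q'' with Q'' → Q | ε.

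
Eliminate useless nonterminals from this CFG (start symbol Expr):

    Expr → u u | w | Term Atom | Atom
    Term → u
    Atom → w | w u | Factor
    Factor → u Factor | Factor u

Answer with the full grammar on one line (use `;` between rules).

Expr → u u | w | Term Atom | Atom; Term → u; Atom → w | w u

Generating nonterminals: {Atom, Expr, Term}.
Reachable from Expr after that: {Atom, Expr, Term}.
Removed useless symbols: {Factor} and every production mentioning them.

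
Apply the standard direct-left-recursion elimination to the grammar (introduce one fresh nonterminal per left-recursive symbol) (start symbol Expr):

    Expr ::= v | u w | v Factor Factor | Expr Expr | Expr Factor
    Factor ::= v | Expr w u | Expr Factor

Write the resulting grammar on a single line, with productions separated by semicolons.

Expr ::= v Expr1 | u w Expr1 | v Factor Factor Expr1; Factor ::= v | Expr w u | Expr Factor; Expr1 ::= Expr Expr1 | Factor Expr1 | epsilon

Directly left-recursive nonterminal: Expr.
For Expr: α = {Expr, Factor}, β = {v, u w, v Factor Factor}. Rewrite as Expr → β Expr1 and Expr1 → α Expr1 | ε.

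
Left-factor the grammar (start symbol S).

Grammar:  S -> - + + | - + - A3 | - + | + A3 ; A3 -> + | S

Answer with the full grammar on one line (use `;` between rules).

S has alternatives sharing prefix '- +': factor to S → - + S' with S' → + | - A3 | ε.

S -> + A3 | - + S'; A3 -> + | S; S' -> + | - A3 | ε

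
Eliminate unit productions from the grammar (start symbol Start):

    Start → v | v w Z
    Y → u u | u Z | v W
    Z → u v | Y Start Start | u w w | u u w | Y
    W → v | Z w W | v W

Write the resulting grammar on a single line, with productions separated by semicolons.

Unit pairs: Z ⇒* {Y}.
For every A with A ⇒* B via unit rules, add B's non-unit alternatives to A; then delete every rule of the form X → Y.

Start → v | v w Z; Y → u u | u Z | v W; Z → u v | Y Start Start | u w w | u u w | u u | u Z | v W; W → v | Z w W | v W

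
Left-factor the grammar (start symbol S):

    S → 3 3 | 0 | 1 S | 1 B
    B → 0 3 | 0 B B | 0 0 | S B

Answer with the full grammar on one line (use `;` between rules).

S has alternatives sharing prefix '1': factor to S → 1 S' with S' → S | B.
B has alternatives sharing prefix '0': factor to B → 0 B' with B' → 3 | B B | 0.

S → 3 3 | 0 | 1 S'; B → S B | 0 B'; S' → S | B; B' → 3 | B B | 0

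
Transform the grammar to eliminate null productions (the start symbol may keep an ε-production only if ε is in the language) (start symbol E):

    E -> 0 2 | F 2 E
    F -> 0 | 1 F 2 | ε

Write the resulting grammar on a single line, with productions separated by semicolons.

Nullable set = {F}.
ε ∉ L(G), so no ε-production is kept.
Expand every rule over subsets of its nullable positions: E → F 2 E gives F 2 E | 2 E. F → 1 F 2 gives 1 F 2 | 1 2.

E -> 0 2 | F 2 E | 2 E; F -> 0 | 1 F 2 | 1 2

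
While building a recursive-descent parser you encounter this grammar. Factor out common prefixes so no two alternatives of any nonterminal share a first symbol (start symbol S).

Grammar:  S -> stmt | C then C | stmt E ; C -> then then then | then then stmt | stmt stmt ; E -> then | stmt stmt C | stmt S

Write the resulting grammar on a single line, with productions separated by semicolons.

S has alternatives sharing prefix 'stmt': factor to S → stmt S' with S' → ε | E.
C has alternatives sharing prefix 'then then': factor to C → then then C' with C' → then | stmt.
E has alternatives sharing prefix 'stmt': factor to E → stmt E' with E' → stmt C | S.

S -> C then C | stmt S'; C -> stmt stmt | then then C'; E -> then | stmt E'; S' -> ε | E; C' -> then | stmt; E' -> stmt C | S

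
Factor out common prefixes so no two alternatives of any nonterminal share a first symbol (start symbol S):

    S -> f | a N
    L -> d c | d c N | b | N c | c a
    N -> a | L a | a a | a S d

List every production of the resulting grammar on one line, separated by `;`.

L has alternatives sharing prefix 'd c': factor to L → d c L' with L' → ε | N.
N has alternatives sharing prefix 'a': factor to N → a N' with N' → ε | a | S d.

S -> f | a N; L -> b | N c | c a | d c L'; N -> L a | a N'; L' -> ε | N; N' -> ε | a | S d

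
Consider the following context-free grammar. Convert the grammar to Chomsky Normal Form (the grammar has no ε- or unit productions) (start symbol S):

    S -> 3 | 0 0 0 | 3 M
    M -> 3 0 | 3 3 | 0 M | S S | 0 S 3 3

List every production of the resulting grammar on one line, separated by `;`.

S -> 3 | X1 Y1 | X2 M; M -> X2 X1 | X2 X2 | X1 M | S S | X1 Y2; X1 -> 0; X2 -> 3; Y1 -> X1 X1; Y2 -> S Y3; Y3 -> X2 X2

Introduce a nonterminal for each terminal appearing in a rule of length ≥ 2: X1 → 0, X2 → 3.
Binarize each right-hand side of length ≥ 3 by chaining fresh nonterminals (Y1, Y2, …): affected rules were S → X1 X1 X1; M → X1 S X2 X2.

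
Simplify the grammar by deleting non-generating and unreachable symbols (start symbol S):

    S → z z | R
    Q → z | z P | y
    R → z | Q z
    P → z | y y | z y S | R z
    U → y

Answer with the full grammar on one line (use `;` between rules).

Generating nonterminals: {P, Q, R, S, U}.
Reachable from S after that: {P, Q, R, S}.
Removed useless symbols: {U} and every production mentioning them.

S → z z | R; Q → z | z P | y; R → z | Q z; P → z | y y | z y S | R z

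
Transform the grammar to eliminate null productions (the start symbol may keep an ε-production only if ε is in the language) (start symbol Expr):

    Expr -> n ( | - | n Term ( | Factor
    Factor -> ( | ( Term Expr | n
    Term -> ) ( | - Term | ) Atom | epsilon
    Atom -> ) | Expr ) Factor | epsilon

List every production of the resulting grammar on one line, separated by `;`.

Nullable nonterminals: {Atom, Term}.
ε ∉ L(G), so no ε-production is kept.
Expand every rule over subsets of its nullable positions: Factor → ( Term Expr gives ( Term Expr | ( Expr. Term → - Term gives - Term | -. Term → ) Atom gives ) Atom | ).

Expr -> n ( | - | n Term ( | Factor; Factor -> ( | ( Term Expr | ( Expr | n; Term -> ) ( | - Term | - | ) Atom | ); Atom -> ) | Expr ) Factor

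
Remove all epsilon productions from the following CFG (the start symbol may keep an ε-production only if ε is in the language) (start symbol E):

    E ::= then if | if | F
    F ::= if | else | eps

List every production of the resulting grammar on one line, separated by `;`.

The nullable symbols are {E, F}.
ε ∈ L(G) since E is nullable, so keep E → ε.

E ::= then if | if | F | ε; F ::= if | else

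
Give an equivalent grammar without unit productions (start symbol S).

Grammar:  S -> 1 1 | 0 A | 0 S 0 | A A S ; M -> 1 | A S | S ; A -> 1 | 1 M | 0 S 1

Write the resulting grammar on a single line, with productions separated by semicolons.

S -> 1 1 | 0 A | 0 S 0 | A A S; M -> 1 1 | 0 A | 0 S 0 | A A S | 1 | A S; A -> 1 | 1 M | 0 S 1

Unit pairs: M ⇒* {S}.
Replace each nonterminal's rules with the union of the non-unit rules of every nonterminal it unit-derives.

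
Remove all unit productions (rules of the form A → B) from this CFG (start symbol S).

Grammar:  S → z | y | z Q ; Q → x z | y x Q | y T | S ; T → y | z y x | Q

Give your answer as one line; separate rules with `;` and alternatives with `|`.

S → z | y | z Q; Q → z | y | z Q | x z | y x Q | y T; T → z | y | z Q | x z | y x Q | y T | z y x

Unit pairs: Q ⇒* {S}; T ⇒* {Q, S}.
Replace each nonterminal's rules with the union of the non-unit rules of every nonterminal it unit-derives.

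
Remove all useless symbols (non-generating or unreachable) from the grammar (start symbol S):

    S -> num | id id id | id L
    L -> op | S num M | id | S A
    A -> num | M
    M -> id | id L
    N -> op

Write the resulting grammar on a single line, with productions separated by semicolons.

Generating nonterminals: {A, L, M, N, S}.
Reachable from S after that: {A, L, M, S}.
Removed useless symbols: {N} and every production mentioning them.

S -> num | id id id | id L; L -> op | S num M | id | S A; A -> num | M; M -> id | id L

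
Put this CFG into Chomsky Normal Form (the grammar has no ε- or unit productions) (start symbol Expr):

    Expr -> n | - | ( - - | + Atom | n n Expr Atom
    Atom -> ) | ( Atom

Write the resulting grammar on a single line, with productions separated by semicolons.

Expr -> n | - | X1 Y1 | X3 Atom | X4 Y2; Atom -> ) | X1 Atom; X1 -> (; X2 -> -; X3 -> +; X4 -> n; Y1 -> X2 X2; Y2 -> X4 Y3; Y3 -> Expr Atom

Introduce a nonterminal for each terminal appearing in a rule of length ≥ 2: X1 → (, X2 → -, X3 → +, X4 → n.
Binarize each right-hand side of length ≥ 3 by chaining fresh nonterminals (Y1, Y2, …): affected rules were Expr → X1 X2 X2; Expr → X4 X4 Expr Atom.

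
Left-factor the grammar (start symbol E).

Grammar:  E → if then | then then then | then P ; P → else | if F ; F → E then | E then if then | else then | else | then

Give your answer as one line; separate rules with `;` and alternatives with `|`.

E has alternatives sharing prefix 'then': factor to E → then E' with E' → then then | P.
F has alternatives sharing prefix 'E then': factor to F → E then F' with F' → ε | if then.
F has alternatives sharing prefix 'else': factor to F → else F'' with F'' → then | ε.

E → if then | then E'; P → else | if F; F → then | E then F' | else F''; E' → then then | P; F' → ε | if then; F'' → then | ε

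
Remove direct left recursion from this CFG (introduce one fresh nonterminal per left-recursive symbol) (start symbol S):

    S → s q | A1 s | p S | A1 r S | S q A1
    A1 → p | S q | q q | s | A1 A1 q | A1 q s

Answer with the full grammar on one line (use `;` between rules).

S, A1 are directly left-recursive.
For S: α = {q A1}, β = {s q, A1 s, p S, A1 r S}. Rewrite as S → β S' and S' → α S' | ε.
For A1: α = {A1 q, q s}, β = {p, S q, q q, s}. Rewrite as A1 → β A1' and A1' → α A1' | ε.

S → s q S' | A1 s S' | p S S' | A1 r S S'; A1 → p A1' | S q A1' | q q A1' | s A1'; S' → q A1 S' | ε; A1' → A1 q A1' | q s A1' | ε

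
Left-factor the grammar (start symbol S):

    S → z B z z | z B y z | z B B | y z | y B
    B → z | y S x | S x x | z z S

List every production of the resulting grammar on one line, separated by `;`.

S has alternatives sharing prefix 'z B': factor to S → z B S' with S' → z z | y z | B.
S has alternatives sharing prefix 'y': factor to S → y S'' with S'' → z | B.
B has alternatives sharing prefix 'z': factor to B → z B' with B' → ε | z S.

S → z B S' | y S''; B → y S x | S x x | z B'; S' → z z | y z | B; S'' → z | B; B' → ε | z S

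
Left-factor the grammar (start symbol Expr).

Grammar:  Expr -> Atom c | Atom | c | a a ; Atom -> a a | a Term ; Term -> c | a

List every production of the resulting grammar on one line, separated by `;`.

Expr -> c | a a | Atom Expr1; Atom -> a Atom1; Term -> c | a; Expr1 -> c | ε; Atom1 -> a | Term

Expr has alternatives sharing prefix 'Atom': factor to Expr → Atom Expr1 with Expr1 → c | ε.
Atom has alternatives sharing prefix 'a': factor to Atom → a Atom1 with Atom1 → a | Term.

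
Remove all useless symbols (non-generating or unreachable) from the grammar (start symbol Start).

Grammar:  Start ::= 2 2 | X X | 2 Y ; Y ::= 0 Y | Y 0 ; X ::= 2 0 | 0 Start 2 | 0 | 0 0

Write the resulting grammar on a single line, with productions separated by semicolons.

Start ::= 2 2 | X X; X ::= 2 0 | 0 Start 2 | 0 | 0 0

Generating nonterminals: {Start, X}.
Reachable from Start after that: {Start, X}.
Removed useless symbols: {Y} and every production mentioning them.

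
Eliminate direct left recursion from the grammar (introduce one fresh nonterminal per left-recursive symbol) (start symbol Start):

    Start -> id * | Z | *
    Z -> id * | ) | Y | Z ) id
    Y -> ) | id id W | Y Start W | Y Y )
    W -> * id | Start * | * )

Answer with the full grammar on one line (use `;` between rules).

Directly left-recursive nonterminals: Z, Y.
For Z: α = {) id}, β = {id *, ), Y}. Rewrite as Z → β Z1 and Z1 → α Z1 | ε.
For Y: α = {Start W, Y )}, β = {), id id W}. Rewrite as Y → β Y1 and Y1 → α Y1 | ε.

Start -> id * | Z | *; Z -> id * Z1 | ) Z1 | Y Z1; Y -> ) Y1 | id id W Y1; W -> * id | Start * | * ); Z1 -> ) id Z1 | epsilon; Y1 -> Start W Y1 | Y ) Y1 | epsilon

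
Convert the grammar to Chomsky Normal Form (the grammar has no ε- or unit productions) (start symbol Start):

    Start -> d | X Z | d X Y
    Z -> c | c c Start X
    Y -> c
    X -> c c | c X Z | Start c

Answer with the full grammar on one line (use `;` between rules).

Start -> d | X Z | X1 Y1; Z -> c | X2 Y2; Y -> c; X -> X2 X2 | X2 Y4 | Start X2; X1 -> d; X2 -> c; Y1 -> X Y; Y2 -> X2 Y3; Y3 -> Start X; Y4 -> X Z

Introduce a nonterminal for each terminal appearing in a rule of length ≥ 2: X1 → d, X2 → c.
Binarize each right-hand side of length ≥ 3 by chaining fresh nonterminals (Y1, Y2, …): affected rules were Start → X1 X Y; Z → X2 X2 Start X; X → X2 X Z.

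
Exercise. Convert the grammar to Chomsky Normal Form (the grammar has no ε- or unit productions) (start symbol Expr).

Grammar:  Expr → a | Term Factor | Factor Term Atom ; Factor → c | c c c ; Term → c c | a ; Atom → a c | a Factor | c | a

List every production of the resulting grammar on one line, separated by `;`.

Expr → a | Term Factor | Factor Y1; Factor → c | X1 Y2; Term → X1 X1 | a; Atom → X2 X1 | X2 Factor | c | a; X1 → c; X2 → a; Y1 → Term Atom; Y2 → X1 X1

Introduce a nonterminal for each terminal appearing in a rule of length ≥ 2: X1 → c, X2 → a.
Binarize each right-hand side of length ≥ 3 by chaining fresh nonterminals (Y1, Y2, …): affected rules were Expr → Factor Term Atom; Factor → X1 X1 X1.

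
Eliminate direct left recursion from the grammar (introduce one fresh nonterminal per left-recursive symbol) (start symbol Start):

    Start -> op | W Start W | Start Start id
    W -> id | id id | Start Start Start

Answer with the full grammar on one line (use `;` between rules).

Left recursion appears on Start.
For Start: α = {Start id}, β = {op, W Start W}. Rewrite as Start → β Start1 and Start1 → α Start1 | ε.

Start -> op Start1 | W Start W Start1; W -> id | id id | Start Start Start; Start1 -> Start id Start1 | epsilon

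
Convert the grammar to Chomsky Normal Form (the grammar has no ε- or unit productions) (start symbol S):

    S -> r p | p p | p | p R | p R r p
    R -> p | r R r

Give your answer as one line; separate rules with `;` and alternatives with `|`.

S -> X1 X2 | X2 X2 | p | X2 R | X2 Y1; R -> p | X1 Y3; X1 -> r; X2 -> p; Y1 -> R Y2; Y2 -> X1 X2; Y3 -> R X1

Introduce a nonterminal for each terminal appearing in a rule of length ≥ 2: X1 → r, X2 → p.
Binarize each right-hand side of length ≥ 3 by chaining fresh nonterminals (Y1, Y2, …): affected rules were S → X2 R X1 X2; R → X1 R X1.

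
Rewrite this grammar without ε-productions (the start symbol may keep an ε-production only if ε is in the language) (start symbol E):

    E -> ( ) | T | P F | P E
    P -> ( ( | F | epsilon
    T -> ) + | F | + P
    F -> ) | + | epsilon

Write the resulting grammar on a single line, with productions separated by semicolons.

Nullable nonterminals: {E, F, P, T}.
ε ∈ L(G) since E is nullable, so keep E → ε.
For each production, add variants omitting each subset of nullable occurrences: E → P F gives P F | P | F. T → + P gives + P | +.

E -> ( ) | T | P F | P | F | P E | ε; P -> ( ( | F; T -> ) + | F | + P | +; F -> ) | +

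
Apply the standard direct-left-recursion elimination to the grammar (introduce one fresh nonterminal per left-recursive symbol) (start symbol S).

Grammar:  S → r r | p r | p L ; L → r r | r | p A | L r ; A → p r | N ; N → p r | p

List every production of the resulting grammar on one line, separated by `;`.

L is directly left-recursive.
For L: α = {r}, β = {r r, r, p A}. Rewrite as L → β L' and L' → α L' | ε.

S → r r | p r | p L; L → r r L' | r L' | p A L'; A → p r | N; N → p r | p; L' → r L' | ε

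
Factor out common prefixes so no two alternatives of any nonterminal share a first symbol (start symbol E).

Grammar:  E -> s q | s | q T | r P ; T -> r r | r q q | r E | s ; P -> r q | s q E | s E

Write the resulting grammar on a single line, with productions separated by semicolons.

E has alternatives sharing prefix 's': factor to E → s E' with E' → q | ε.
T has alternatives sharing prefix 'r': factor to T → r T' with T' → r | q q | E.
P has alternatives sharing prefix 's': factor to P → s P' with P' → q E | E.

E -> q T | r P | s E'; T -> s | r T'; P -> r q | s P'; E' -> q | epsilon; T' -> r | q q | E; P' -> q E | E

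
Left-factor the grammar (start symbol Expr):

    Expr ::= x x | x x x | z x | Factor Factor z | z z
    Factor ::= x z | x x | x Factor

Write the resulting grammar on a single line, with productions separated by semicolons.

Expr ::= Factor Factor z | x x Expr1 | z Expr2; Factor ::= x Factor1; Expr1 ::= ε | x; Expr2 ::= x | z; Factor1 ::= z | x | Factor

Expr has alternatives sharing prefix 'x x': factor to Expr → x x Expr1 with Expr1 → ε | x.
Expr has alternatives sharing prefix 'z': factor to Expr → z Expr2 with Expr2 → x | z.
Factor has alternatives sharing prefix 'x': factor to Factor → x Factor1 with Factor1 → z | x | Factor.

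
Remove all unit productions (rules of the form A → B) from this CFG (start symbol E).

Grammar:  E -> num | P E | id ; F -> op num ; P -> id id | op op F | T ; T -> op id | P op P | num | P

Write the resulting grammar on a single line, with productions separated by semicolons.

Unit pairs: P ⇒* {T}; T ⇒* {P}.
For every A with A ⇒* B via unit rules, add B's non-unit alternatives to A; then delete every rule of the form X → Y.

E -> num | P E | id; F -> op num; P -> id id | op op F | op id | P op P | num; T -> id id | op op F | op id | P op P | num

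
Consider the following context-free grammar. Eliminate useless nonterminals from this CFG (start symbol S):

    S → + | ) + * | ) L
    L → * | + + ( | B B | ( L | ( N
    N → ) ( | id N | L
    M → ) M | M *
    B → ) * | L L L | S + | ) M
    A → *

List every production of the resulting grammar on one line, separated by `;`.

Generating nonterminals: {A, B, L, N, S}.
Reachable from S after that: {B, L, N, S}.
Removed useless symbols: {A, M} and every production mentioning them.

S → + | ) + * | ) L; L → * | + + ( | B B | ( L | ( N; N → ) ( | id N | L; B → ) * | L L L | S +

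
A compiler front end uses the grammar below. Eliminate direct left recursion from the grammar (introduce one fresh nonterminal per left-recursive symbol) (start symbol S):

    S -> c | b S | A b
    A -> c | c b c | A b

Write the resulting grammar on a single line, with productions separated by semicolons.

Directly left-recursive nonterminal: A.
For A: α = {b}, β = {c, c b c}. Rewrite as A → β A' and A' → α A' | ε.

S -> c | b S | A b; A -> c A' | c b c A'; A' -> b A' | ε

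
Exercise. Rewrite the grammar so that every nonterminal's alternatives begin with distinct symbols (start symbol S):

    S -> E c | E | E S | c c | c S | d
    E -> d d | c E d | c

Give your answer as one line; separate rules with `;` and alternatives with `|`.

S has alternatives sharing prefix 'E': factor to S → E S' with S' → c | ε | S.
S has alternatives sharing prefix 'c': factor to S → c S'' with S'' → c | S.
E has alternatives sharing prefix 'c': factor to E → c E' with E' → E d | ε.

S -> d | E S' | c S''; E -> d d | c E'; S' -> c | ε | S; S'' -> c | S; E' -> E d | ε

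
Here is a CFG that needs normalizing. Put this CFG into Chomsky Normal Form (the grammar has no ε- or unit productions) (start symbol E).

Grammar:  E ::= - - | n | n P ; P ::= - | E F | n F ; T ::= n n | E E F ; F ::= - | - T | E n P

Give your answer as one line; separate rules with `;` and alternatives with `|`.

E ::= X1 X1 | n | X2 P; P ::= - | E F | X2 F; T ::= X2 X2 | E Y1; F ::= - | X1 T | E Y2; X1 ::= -; X2 ::= n; Y1 ::= E F; Y2 ::= X2 P

Introduce a nonterminal for each terminal appearing in a rule of length ≥ 2: X1 → -, X2 → n.
Binarize each right-hand side of length ≥ 3 by chaining fresh nonterminals (Y1, Y2, …): affected rules were T → E E F; F → E X2 P.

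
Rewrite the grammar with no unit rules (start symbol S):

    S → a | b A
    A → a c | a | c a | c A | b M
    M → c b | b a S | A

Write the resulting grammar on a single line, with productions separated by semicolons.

Unit pairs: M ⇒* {A}.
For every A with A ⇒* B via unit rules, add B's non-unit alternatives to A; then delete every rule of the form X → Y.

S → a | b A; A → a c | a | c a | c A | b M; M → a c | a | c a | c A | b M | c b | b a S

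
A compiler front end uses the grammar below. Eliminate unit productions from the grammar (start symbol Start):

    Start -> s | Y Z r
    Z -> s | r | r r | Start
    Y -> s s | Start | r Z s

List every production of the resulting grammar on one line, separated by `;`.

Start -> s | Y Z r; Z -> s | r | r r | Y Z r; Y -> s | Y Z r | s s | r Z s

Unit pairs: Y ⇒* {Start}; Z ⇒* {Start}.
For each unit pair (A, B), copy every non-unit production of B to A, then drop all unit productions.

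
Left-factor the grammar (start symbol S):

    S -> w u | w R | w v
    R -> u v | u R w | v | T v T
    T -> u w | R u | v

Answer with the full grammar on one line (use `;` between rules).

S has alternatives sharing prefix 'w': factor to S → w S' with S' → u | R | v.
R has alternatives sharing prefix 'u': factor to R → u R' with R' → v | R w.

S -> w S'; R -> v | T v T | u R'; T -> u w | R u | v; S' -> u | R | v; R' -> v | R w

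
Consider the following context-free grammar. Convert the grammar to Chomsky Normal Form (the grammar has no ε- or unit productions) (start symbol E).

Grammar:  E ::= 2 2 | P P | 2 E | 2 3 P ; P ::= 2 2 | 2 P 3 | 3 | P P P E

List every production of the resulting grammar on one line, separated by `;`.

Introduce a nonterminal for each terminal appearing in a rule of length ≥ 2: X1 → 2, X2 → 3.
Binarize each right-hand side of length ≥ 3 by chaining fresh nonterminals (Y1, Y2, …): affected rules were E → X1 X2 P; P → X1 P X2; P → P P P E.

E ::= X1 X1 | P P | X1 E | X1 Y1; P ::= X1 X1 | X1 Y2 | 3 | P Y3; X1 ::= 2; X2 ::= 3; Y1 ::= X2 P; Y2 ::= P X2; Y3 ::= P Y4; Y4 ::= P E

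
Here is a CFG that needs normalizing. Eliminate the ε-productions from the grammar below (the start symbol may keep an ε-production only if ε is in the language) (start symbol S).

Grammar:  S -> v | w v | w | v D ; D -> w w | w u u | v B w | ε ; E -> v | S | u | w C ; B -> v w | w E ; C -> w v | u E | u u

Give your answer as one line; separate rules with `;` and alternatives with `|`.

Nullable nonterminals: {D}.
ε ∉ L(G), so no ε-production is kept.

S -> v | w v | w | v D; D -> w w | w u u | v B w; E -> v | S | u | w C; B -> v w | w E; C -> w v | u E | u u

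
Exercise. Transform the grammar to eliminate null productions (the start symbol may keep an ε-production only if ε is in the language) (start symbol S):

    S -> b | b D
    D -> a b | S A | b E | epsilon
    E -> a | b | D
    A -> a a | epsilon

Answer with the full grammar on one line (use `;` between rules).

S -> b | b D; D -> a b | S A | S | b E | b; E -> a | b | D; A -> a a

The nullable symbols are {A, D, E}.
ε ∉ L(G), so no ε-production is kept.
Add the nullable-subset variants: D → S A gives S A | S. D → b E gives b E | b.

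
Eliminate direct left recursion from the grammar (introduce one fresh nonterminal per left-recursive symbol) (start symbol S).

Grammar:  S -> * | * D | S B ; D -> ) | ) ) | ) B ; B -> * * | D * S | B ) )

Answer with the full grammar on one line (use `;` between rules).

Left recursion appears on S, B.
For S: α = {B}, β = {*, * D}. Rewrite as S → β S' and S' → α S' | ε.
For B: α = {) )}, β = {* *, D * S}. Rewrite as B → β B' and B' → α B' | ε.

S -> * S' | * D S'; D -> ) | ) ) | ) B; B -> * * B' | D * S B'; S' -> B S' | ε; B' -> ) ) B' | ε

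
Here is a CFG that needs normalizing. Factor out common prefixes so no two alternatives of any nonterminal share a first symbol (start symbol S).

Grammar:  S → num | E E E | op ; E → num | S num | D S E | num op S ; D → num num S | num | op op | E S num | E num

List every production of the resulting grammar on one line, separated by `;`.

E has alternatives sharing prefix 'num': factor to E → num E' with E' → ε | op S.
D has alternatives sharing prefix 'num': factor to D → num D' with D' → num S | ε.
D has alternatives sharing prefix 'E': factor to D → E D'' with D'' → S num | num.

S → num | E E E | op; E → S num | D S E | num E'; D → op op | num D' | E D''; E' → ε | op S; D' → num S | ε; D'' → S num | num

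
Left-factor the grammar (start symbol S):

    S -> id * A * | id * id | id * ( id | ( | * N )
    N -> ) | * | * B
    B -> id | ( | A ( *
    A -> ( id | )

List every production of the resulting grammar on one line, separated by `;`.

S -> ( | * N ) | id * S'; N -> ) | * N'; B -> id | ( | A ( *; A -> ( id | ); S' -> A * | id | ( id; N' -> ε | B

S has alternatives sharing prefix 'id *': factor to S → id * S' with S' → A * | id | ( id.
N has alternatives sharing prefix '*': factor to N → * N' with N' → ε | B.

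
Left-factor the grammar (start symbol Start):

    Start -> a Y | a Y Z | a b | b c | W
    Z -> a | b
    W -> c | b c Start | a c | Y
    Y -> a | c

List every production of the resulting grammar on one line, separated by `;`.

Start -> b c | W | a Start1; Z -> a | b; W -> c | b c Start | a c | Y; Y -> a | c; Start1 -> b | Y Start11; Start11 -> ε | Z

Start has alternatives sharing prefix 'a': factor to Start → a Start1 with Start1 → Y | Y Z | b.
Start1 has alternatives sharing prefix 'Y': factor to Start1 → Y Start11 with Start11 → ε | Z.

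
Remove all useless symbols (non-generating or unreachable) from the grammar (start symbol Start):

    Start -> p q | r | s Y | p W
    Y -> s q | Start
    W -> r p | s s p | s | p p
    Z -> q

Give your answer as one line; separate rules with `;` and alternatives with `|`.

Start -> p q | r | s Y | p W; Y -> s q | Start; W -> r p | s s p | s | p p

Generating nonterminals: {Start, W, Y, Z}.
Reachable from Start after that: {Start, W, Y}.
Removed useless symbols: {Z} and every production mentioning them.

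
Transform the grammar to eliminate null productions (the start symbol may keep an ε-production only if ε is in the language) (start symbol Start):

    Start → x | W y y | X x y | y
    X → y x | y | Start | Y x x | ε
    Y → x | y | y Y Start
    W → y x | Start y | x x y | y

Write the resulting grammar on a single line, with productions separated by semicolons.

Start → x | W y y | X x y | x y | y; X → y x | y | Start | Y x x; Y → x | y | y Y Start; W → y x | Start y | x x y | y

The nullable symbols are {X}.
ε ∉ L(G), so no ε-production is kept.
Add the nullable-subset variants: Start → X x y gives X x y | x y.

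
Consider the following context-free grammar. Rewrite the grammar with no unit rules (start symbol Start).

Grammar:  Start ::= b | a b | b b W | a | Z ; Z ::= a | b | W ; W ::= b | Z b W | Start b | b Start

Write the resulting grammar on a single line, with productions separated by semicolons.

Start ::= a | b | a b | b b W | Z b W | Start b | b Start; Z ::= a | b | Z b W | Start b | b Start; W ::= b | Z b W | Start b | b Start

Unit pairs: Start ⇒* {W, Z}; Z ⇒* {W}.
Replace each nonterminal's rules with the union of the non-unit rules of every nonterminal it unit-derives.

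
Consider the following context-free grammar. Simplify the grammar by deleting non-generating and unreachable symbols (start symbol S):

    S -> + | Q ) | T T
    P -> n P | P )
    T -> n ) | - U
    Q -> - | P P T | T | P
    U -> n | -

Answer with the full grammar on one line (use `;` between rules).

S -> + | Q ) | T T; T -> n ) | - U; Q -> - | T; U -> n | -

Generating nonterminals: {Q, S, T, U}.
Reachable from S after that: {Q, S, T, U}.
Removed useless symbols: {P} and every production mentioning them.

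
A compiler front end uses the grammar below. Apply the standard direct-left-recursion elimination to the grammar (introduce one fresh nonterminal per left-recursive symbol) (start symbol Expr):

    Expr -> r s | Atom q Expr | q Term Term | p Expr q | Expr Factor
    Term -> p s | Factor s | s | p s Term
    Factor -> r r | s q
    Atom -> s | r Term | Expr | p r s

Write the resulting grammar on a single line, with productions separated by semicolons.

Directly left-recursive nonterminal: Expr.
For Expr: α = {Factor}, β = {r s, Atom q Expr, q Term Term, p Expr q}. Rewrite as Expr → β Expr1 and Expr1 → α Expr1 | ε.

Expr -> r s Expr1 | Atom q Expr Expr1 | q Term Term Expr1 | p Expr q Expr1; Term -> p s | Factor s | s | p s Term; Factor -> r r | s q; Atom -> s | r Term | Expr | p r s; Expr1 -> Factor Expr1 | ε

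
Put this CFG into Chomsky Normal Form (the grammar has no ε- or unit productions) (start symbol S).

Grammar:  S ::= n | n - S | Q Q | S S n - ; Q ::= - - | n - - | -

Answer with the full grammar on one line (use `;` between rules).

Introduce a nonterminal for each terminal appearing in a rule of length ≥ 2: X1 → n, X2 → -.
Binarize each right-hand side of length ≥ 3 by chaining fresh nonterminals (Y1, Y2, …): affected rules were S → X1 X2 S; S → S S X1 X2; Q → X1 X2 X2.

S ::= n | X1 Y1 | Q Q | S Y2; Q ::= X2 X2 | X1 Y4 | -; X1 ::= n; X2 ::= -; Y1 ::= X2 S; Y2 ::= S Y3; Y3 ::= X1 X2; Y4 ::= X2 X2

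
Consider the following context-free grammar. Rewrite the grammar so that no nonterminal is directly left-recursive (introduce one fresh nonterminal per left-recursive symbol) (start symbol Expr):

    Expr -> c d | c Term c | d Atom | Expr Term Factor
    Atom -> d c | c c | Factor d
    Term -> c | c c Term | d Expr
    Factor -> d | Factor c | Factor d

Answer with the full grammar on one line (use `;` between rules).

Left recursion appears on Expr, Factor.
For Expr: α = {Term Factor}, β = {c d, c Term c, d Atom}. Rewrite as Expr → β Expr1 and Expr1 → α Expr1 | ε.
For Factor: α = {c, d}, β = {d}. Rewrite as Factor → β Factor1 and Factor1 → α Factor1 | ε.

Expr -> c d Expr1 | c Term c Expr1 | d Atom Expr1; Atom -> d c | c c | Factor d; Term -> c | c c Term | d Expr; Factor -> d Factor1; Expr1 -> Term Factor Expr1 | ε; Factor1 -> c Factor1 | d Factor1 | ε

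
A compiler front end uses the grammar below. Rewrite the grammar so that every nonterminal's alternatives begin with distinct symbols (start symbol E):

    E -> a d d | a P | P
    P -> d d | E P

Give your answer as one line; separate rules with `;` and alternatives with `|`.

E -> P | a E'; P -> d d | E P; E' -> d d | P

E has alternatives sharing prefix 'a': factor to E → a E' with E' → d d | P.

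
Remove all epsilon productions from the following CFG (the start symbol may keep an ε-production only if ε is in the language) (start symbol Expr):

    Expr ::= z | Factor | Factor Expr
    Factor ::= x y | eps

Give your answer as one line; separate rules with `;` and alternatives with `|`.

Expr ::= z | Factor | Factor Expr | eps; Factor ::= x y

Nullable set = {Expr, Factor}.
ε ∈ L(G) since Expr is nullable, so keep Expr → ε.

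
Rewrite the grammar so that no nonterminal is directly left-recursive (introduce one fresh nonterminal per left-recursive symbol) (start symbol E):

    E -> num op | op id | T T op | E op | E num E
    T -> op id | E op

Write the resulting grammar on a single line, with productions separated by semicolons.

E is directly left-recursive.
For E: α = {op, num E}, β = {num op, op id, T T op}. Rewrite as E → β E' and E' → α E' | ε.

E -> num op E' | op id E' | T T op E'; T -> op id | E op; E' -> op E' | num E E' | epsilon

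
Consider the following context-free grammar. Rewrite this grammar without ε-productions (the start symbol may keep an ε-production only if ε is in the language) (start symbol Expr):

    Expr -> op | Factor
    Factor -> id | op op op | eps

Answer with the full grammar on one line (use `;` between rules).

Expr -> op | Factor | eps; Factor -> id | op op op

The nullable symbols are {Expr, Factor}.
ε ∈ L(G) since Expr is nullable, so keep Expr → ε.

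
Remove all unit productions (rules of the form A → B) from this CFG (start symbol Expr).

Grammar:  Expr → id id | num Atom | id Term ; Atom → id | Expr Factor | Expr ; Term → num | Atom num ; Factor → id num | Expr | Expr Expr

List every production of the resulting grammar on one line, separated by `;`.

Unit pairs: Atom ⇒* {Expr}; Factor ⇒* {Expr}.
For each unit pair (A, B), copy every non-unit production of B to A, then drop all unit productions.

Expr → id id | num Atom | id Term; Atom → id | Expr Factor | id id | num Atom | id Term; Term → num | Atom num; Factor → id num | Expr Expr | id id | num Atom | id Term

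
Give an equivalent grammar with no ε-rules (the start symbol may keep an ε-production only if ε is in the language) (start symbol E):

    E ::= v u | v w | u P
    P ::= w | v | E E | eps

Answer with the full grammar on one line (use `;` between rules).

E ::= v u | v w | u P | u; P ::= w | v | E E

Nullable set = {P}.
ε ∉ L(G), so no ε-production is kept.
Expand every rule over subsets of its nullable positions: E → u P gives u P | u.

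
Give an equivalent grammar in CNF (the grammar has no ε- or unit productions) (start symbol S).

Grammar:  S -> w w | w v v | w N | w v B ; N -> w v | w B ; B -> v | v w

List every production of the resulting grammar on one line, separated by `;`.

S -> X1 X1 | X1 Y1 | X1 N | X1 Y2; N -> X1 X2 | X1 B; B -> v | X2 X1; X1 -> w; X2 -> v; Y1 -> X2 X2; Y2 -> X2 B

Introduce a nonterminal for each terminal appearing in a rule of length ≥ 2: X1 → w, X2 → v.
Binarize each right-hand side of length ≥ 3 by chaining fresh nonterminals (Y1, Y2, …): affected rules were S → X1 X2 X2; S → X1 X2 B.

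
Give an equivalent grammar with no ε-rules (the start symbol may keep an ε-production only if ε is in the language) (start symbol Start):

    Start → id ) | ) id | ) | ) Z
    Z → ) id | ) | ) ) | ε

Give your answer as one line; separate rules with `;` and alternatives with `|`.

Nullable nonterminals: {Z}.
ε ∉ L(G), so no ε-production is kept.

Start → id ) | ) id | ) | ) Z; Z → ) id | ) | ) )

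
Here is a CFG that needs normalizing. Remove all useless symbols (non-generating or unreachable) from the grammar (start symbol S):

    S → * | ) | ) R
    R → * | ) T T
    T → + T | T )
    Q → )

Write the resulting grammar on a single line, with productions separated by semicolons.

Generating nonterminals: {Q, R, S}.
Reachable from S after that: {R, S}.
Removed useless symbols: {Q, T} and every production mentioning them.

S → * | ) | ) R; R → *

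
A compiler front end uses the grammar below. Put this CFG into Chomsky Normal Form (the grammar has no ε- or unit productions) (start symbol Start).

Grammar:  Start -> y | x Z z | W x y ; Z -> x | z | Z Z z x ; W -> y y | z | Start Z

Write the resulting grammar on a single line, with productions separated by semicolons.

Start -> y | X1 Y1 | W Y2; Z -> x | z | Z Y3; W -> X3 X3 | z | Start Z; X1 -> x; X2 -> z; X3 -> y; Y1 -> Z X2; Y2 -> X1 X3; Y3 -> Z Y4; Y4 -> X2 X1

Introduce a nonterminal for each terminal appearing in a rule of length ≥ 2: X1 → x, X2 → z, X3 → y.
Binarize each right-hand side of length ≥ 3 by chaining fresh nonterminals (Y1, Y2, …): affected rules were Start → X1 Z X2; Start → W X1 X3; Z → Z Z X2 X1.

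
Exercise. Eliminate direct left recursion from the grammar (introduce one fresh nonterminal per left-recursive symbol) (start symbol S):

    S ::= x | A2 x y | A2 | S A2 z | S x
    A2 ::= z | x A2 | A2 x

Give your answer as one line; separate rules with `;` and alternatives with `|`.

S, A2 are directly left-recursive.
For S: α = {A2 z, x}, β = {x, A2 x y, A2}. Rewrite as S → β S' and S' → α S' | ε.
For A2: α = {x}, β = {z, x A2}. Rewrite as A2 → β A2' and A2' → α A2' | ε.

S ::= x S' | A2 x y S' | A2 S'; A2 ::= z A2' | x A2 A2'; S' ::= A2 z S' | x S' | ε; A2' ::= x A2' | ε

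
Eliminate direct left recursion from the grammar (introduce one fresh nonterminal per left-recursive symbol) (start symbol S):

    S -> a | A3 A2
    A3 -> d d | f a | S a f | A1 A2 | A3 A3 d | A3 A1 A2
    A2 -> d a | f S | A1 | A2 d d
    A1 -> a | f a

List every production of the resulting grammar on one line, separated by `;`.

S -> a | A3 A2; A3 -> d d A3' | f a A3' | S a f A3' | A1 A2 A3'; A2 -> d a A2' | f S A2' | A1 A2'; A1 -> a | f a; A3' -> A3 d A3' | A1 A2 A3' | ε; A2' -> d d A2' | ε

Left recursion appears on A3, A2.
For A3: α = {A3 d, A1 A2}, β = {d d, f a, S a f, A1 A2}. Rewrite as A3 → β A3' and A3' → α A3' | ε.
For A2: α = {d d}, β = {d a, f S, A1}. Rewrite as A2 → β A2' and A2' → α A2' | ε.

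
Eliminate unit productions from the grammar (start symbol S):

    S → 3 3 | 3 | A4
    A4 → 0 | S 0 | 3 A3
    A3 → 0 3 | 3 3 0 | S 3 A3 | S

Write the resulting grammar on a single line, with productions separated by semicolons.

S → 0 | S 0 | 3 A3 | 3 3 | 3; A4 → 0 | S 0 | 3 A3; A3 → 0 | S 0 | 3 A3 | 3 3 | 3 | 0 3 | 3 3 0 | S 3 A3

Unit pairs: A3 ⇒* {A4, S}; S ⇒* {A4}.
For each unit pair (A, B), copy every non-unit production of B to A, then drop all unit productions.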